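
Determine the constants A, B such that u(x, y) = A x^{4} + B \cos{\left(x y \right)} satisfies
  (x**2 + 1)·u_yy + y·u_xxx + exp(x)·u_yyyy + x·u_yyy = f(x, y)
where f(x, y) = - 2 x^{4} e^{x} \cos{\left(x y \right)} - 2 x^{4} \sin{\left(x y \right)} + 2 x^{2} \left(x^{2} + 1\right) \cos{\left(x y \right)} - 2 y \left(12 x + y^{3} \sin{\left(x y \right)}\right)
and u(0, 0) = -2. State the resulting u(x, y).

Substitute the ansatz u = A x^{4} + B \cos{\left(x y \right)} into the left-hand side.
Derivatives of the ansatz:
  u_yy = - B x^{2} \cos{\left(x y \right)}
  u_xxx = 24 A x + B y^{3} \sin{\left(x y \right)}
  u_yyyy = B x^{4} \cos{\left(x y \right)}
  u_yyy = B x^{3} \sin{\left(x y \right)}
Term by term:
  (x**2 + 1)·u_yy = - B x^{4} \cos{\left(x y \right)} - B x^{2} \cos{\left(x y \right)}
  y·u_xxx = 24 A x y + B y^{4} \sin{\left(x y \right)}
  exp(x)·u_yyyy = B x^{4} e^{x} \cos{\left(x y \right)}
  x·u_yyy = B x^{4} \sin{\left(x y \right)}
So the left-hand side equals
  24 A x y + B x^{4} e^{x} \cos{\left(x y \right)} + B x^{4} \sin{\left(x y \right)} - B x^{4} \cos{\left(x y \right)} - B x^{2} \cos{\left(x y \right)} + B y^{4} \sin{\left(x y \right)}
This must equal f(x, y) identically; expanded, f = - 2 x^{4} e^{x} \cos{\left(x y \right)} - 2 x^{4} \sin{\left(x y \right)} + 2 x^{4} \cos{\left(x y \right)} + 2 x^{2} \cos{\left(x y \right)} - 24 x y - 2 y^{4} \sin{\left(x y \right)}.
Matching coefficients of the independent functions:
  [x y]:  24 A = -24
  [x^{2} \cos{\left(x y \right)}, x^{4} \cos{\left(x y \right)}]:  - B = 2
  [x^{4} \sin{\left(x y \right)}, y^{4} \sin{\left(x y \right)}, x^{4} e^{x} \cos{\left(x y \right)}]:  B = -2
Solving: A = -1, B = -2.
Check against the point condition:
  u(0, 0) = -2  ⟹  B = -2  ✓
Hence u(x, y) = - x^{4} - 2 \cos{\left(x y \right)}.

Answer: u(x, y) = - x^{4} - 2 \cos{\left(x y \right)}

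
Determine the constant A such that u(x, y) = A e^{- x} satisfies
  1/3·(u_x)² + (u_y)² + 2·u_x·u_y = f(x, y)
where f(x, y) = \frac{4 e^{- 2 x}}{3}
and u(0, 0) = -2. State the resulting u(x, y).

Answer: u(x, y) = - 2 e^{- x}

Derivation:
Substitute the ansatz u = A e^{- x} into the left-hand side.
Derivatives of the ansatz:
  u_x = - A e^{- x}
  u_y = 0
Term by term:
  1/3·(u_x)² = \frac{A^{2} e^{- 2 x}}{3}
  (u_y)² = 0
  2·u_x·u_y = 0
So the left-hand side equals
  \frac{A^{2} e^{- 2 x}}{3}
This must equal f(x, y) = \frac{4 e^{- 2 x}}{3} identically.
Matching coefficients of the independent functions:
  [e^{- 2 x}]:  \frac{A^{2}}{3} = \frac{4}{3}
These equations allow (A) = (-2) or (2).
Impose the point condition(s):
  u(0, 0) = -2  ⟹  A = -2
Only A = -2 satisfies everything.
Hence u(x, y) = - 2 e^{- x}.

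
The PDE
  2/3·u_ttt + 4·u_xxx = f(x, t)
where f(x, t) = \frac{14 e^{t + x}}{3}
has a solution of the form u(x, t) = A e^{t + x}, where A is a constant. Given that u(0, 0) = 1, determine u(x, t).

Answer: u(x, t) = e^{t + x}

Derivation:
Substitute the ansatz u = A e^{t + x} into the left-hand side.
Derivatives of the ansatz:
  u_ttt = A e^{t} e^{x}
  u_xxx = A e^{t} e^{x}
Term by term:
  2/3·u_ttt = \frac{2 A e^{t} e^{x}}{3}
  4·u_xxx = 4 A e^{t} e^{x}
So the left-hand side equals
  \frac{14 A e^{t} e^{x}}{3}
This must equal f(x, t) identically; expanded, f = \frac{14 e^{t} e^{x}}{3}.
Matching coefficients of the independent functions:
  [e^{t} e^{x}]:  \frac{14 A}{3} = \frac{14}{3}
Solving: A = 1.
Check against the point condition:
  u(0, 0) = 1  ⟹  A = 1  ✓
Hence u(x, t) = e^{t + x}.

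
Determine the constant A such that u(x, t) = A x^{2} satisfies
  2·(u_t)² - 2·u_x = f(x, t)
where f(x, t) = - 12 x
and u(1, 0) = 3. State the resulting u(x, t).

Substitute the ansatz u = A x^{2} into the left-hand side.
Derivatives of the ansatz:
  u_t = 0
  u_x = 2 A x
Term by term:
  2·(u_t)² = 0
  -2·u_x = - 4 A x
So the left-hand side equals
  - 4 A x
This must equal f(x, t) = - 12 x identically.
Matching coefficients of the independent functions:
  [x]:  - 4 A = -12
Solving: A = 3.
Check against the point condition:
  u(1, 0) = 3  ⟹  A = 3  ✓
Hence u(x, t) = 3 x^{2}.

Answer: u(x, t) = 3 x^{2}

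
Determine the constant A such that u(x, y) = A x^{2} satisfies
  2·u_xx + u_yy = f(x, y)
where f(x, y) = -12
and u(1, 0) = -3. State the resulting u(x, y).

Answer: u(x, y) = - 3 x^{2}

Derivation:
Substitute the ansatz u = A x^{2} into the left-hand side.
Derivatives of the ansatz:
  u_xx = 2 A
  u_yy = 0
Term by term:
  2·u_xx = 4 A
  u_yy = 0
So the left-hand side equals
  4 A
This must equal f(x, y) = -12 identically.
Matching coefficients of the independent functions:
  [constant term]:  4 A = -12
Solving: A = -3.
Check against the point condition:
  u(1, 0) = -3  ⟹  A = -3  ✓
Hence u(x, y) = - 3 x^{2}.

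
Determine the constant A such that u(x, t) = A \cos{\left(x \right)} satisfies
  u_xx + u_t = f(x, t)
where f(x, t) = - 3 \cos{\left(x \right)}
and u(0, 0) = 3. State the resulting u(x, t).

Answer: u(x, t) = 3 \cos{\left(x \right)}

Derivation:
Substitute the ansatz u = A \cos{\left(x \right)} into the left-hand side.
Derivatives of the ansatz:
  u_xx = - A \cos{\left(x \right)}
  u_t = 0
Term by term:
  u_xx = - A \cos{\left(x \right)}
  u_t = 0
So the left-hand side equals
  - A \cos{\left(x \right)}
This must equal f(x, t) = - 3 \cos{\left(x \right)} identically.
Matching coefficients of the independent functions:
  [\cos{\left(x \right)}]:  - A = -3
Solving: A = 3.
Check against the point condition:
  u(0, 0) = 3  ⟹  A = 3  ✓
Hence u(x, t) = 3 \cos{\left(x \right)}.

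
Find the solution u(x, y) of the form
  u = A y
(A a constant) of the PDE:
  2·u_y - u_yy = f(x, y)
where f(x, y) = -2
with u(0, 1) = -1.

Answer: u(x, y) = - y

Derivation:
Substitute the ansatz u = A y into the left-hand side.
Derivatives of the ansatz:
  u_y = A
  u_yy = 0
Term by term:
  2·u_y = 2 A
  -u_yy = 0
So the left-hand side equals
  2 A
This must equal f(x, y) = -2 identically.
Matching coefficients of the independent functions:
  [constant term]:  2 A = -2
Solving: A = -1.
Check against the point condition:
  u(0, 1) = -1  ⟹  A = -1  ✓
Hence u(x, y) = - y.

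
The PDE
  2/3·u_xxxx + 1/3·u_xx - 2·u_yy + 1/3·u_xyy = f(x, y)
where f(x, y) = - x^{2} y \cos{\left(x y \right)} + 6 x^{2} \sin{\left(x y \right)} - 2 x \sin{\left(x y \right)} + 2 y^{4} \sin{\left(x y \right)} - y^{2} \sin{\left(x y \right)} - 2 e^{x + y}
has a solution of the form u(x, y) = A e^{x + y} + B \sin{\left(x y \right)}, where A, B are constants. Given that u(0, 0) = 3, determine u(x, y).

Substitute the ansatz u = A e^{x + y} + B \sin{\left(x y \right)} into the left-hand side.
Derivatives of the ansatz:
  u_xxxx = A e^{x} e^{y} + B y^{4} \sin{\left(x y \right)}
  u_xx = A e^{x} e^{y} - B y^{2} \sin{\left(x y \right)}
  u_yy = A e^{x} e^{y} - B x^{2} \sin{\left(x y \right)}
  u_xyy = A e^{x} e^{y} - B x^{2} y \cos{\left(x y \right)} - 2 B x \sin{\left(x y \right)}
Term by term:
  2/3·u_xxxx = \frac{2 A e^{x} e^{y}}{3} + \frac{2 B y^{4} \sin{\left(x y \right)}}{3}
  1/3·u_xx = \frac{A e^{x} e^{y}}{3} - \frac{B y^{2} \sin{\left(x y \right)}}{3}
  -2·u_yy = - 2 A e^{x} e^{y} + 2 B x^{2} \sin{\left(x y \right)}
  1/3·u_xyy = \frac{A e^{x} e^{y}}{3} - \frac{B x^{2} y \cos{\left(x y \right)}}{3} - \frac{2 B x \sin{\left(x y \right)}}{3}
So the left-hand side equals
  - \frac{2 A e^{x} e^{y}}{3} - \frac{B x^{2} y \cos{\left(x y \right)}}{3} + 2 B x^{2} \sin{\left(x y \right)} - \frac{2 B x \sin{\left(x y \right)}}{3} + \frac{2 B y^{4} \sin{\left(x y \right)}}{3} - \frac{B y^{2} \sin{\left(x y \right)}}{3}
This must equal f(x, y) identically; expanded, f = - x^{2} y \cos{\left(x y \right)} + 6 x^{2} \sin{\left(x y \right)} - 2 x \sin{\left(x y \right)} + 2 y^{4} \sin{\left(x y \right)} - y^{2} \sin{\left(x y \right)} - 2 e^{x} e^{y}.
Matching coefficients of the independent functions:
  [x \sin{\left(x y \right)}]:  - \frac{2 B}{3} = -2
  [x^{2} \sin{\left(x y \right)}]:  2 B = 6
  [y^{2} \sin{\left(x y \right)}, x^{2} y \cos{\left(x y \right)}]:  - \frac{B}{3} = -1
  [y^{4} \sin{\left(x y \right)}]:  \frac{2 B}{3} = 2
  [e^{x} e^{y}]:  - \frac{2 A}{3} = -2
Solving: A = 3, B = 3.
Check against the point condition:
  u(0, 0) = 3  ⟹  A = 3  ✓
Hence u(x, y) = 3 e^{x + y} + 3 \sin{\left(x y \right)}.

Answer: u(x, y) = 3 e^{x + y} + 3 \sin{\left(x y \right)}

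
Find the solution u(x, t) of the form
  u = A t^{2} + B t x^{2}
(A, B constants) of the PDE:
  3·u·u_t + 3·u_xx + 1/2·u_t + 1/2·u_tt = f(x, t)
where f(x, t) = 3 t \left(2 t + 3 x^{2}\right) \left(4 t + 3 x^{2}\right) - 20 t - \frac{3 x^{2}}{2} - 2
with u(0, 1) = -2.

Substitute the ansatz u = A t^{2} + B t x^{2} into the left-hand side.
Derivatives of the ansatz:
  u_t = 2 A t + B x^{2}
  u_xx = 2 B t
  u_tt = 2 A
Term by term:
  3·u·u_t = 6 A^{2} t^{3} + 9 A B t^{2} x^{2} + 3 B^{2} t x^{4}
  3·u_xx = 6 B t
  1/2·u_t = A t + \frac{B x^{2}}{2}
  1/2·u_tt = A
So the left-hand side equals
  6 A^{2} t^{3} + 9 A B t^{2} x^{2} + A t + A + 3 B^{2} t x^{4} + 6 B t + \frac{B x^{2}}{2}
This must equal f(x, t) identically; expanded, f = 24 t^{3} + 54 t^{2} x^{2} + 27 t x^{4} - 20 t - \frac{3 x^{2}}{2} - 2.
Matching coefficients of the independent functions:
  [constant term]:  A = -2
  [t]:  A + 6 B = -20
  [t^{3}]:  6 A^{2} = 24
  [x^{2}]:  \frac{B}{2} = - \frac{3}{2}
  [t x^{4}]:  3 B^{2} = 27
  [t^{2} x^{2}]:  9 A B = 54
Solving: A = -2, B = -3.
Check against the point condition:
  u(0, 1) = -2  ⟹  A = -2  ✓
Hence u(x, t) = - 2 t^{2} - 3 t x^{2}.

Answer: u(x, t) = - 2 t^{2} - 3 t x^{2}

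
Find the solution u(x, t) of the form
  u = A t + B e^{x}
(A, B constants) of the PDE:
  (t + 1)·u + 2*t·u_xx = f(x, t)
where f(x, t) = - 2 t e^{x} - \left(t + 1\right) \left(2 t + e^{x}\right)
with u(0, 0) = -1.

Answer: u(x, t) = - 2 t - e^{x}

Derivation:
Substitute the ansatz u = A t + B e^{x} into the left-hand side.
Derivatives of the ansatz:
  u_xx = B e^{x}
Term by term:
  (t + 1)·u = A t^{2} + A t + B t e^{x} + B e^{x}
  2*t·u_xx = 2 B t e^{x}
So the left-hand side equals
  A t^{2} + A t + 3 B t e^{x} + B e^{x}
This must equal f(x, t) identically; expanded, f = - 2 t^{2} - 3 t e^{x} - 2 t - e^{x}.
Matching coefficients of the independent functions:
  [t, t^{2}]:  A = -2
  [t e^{x}]:  3 B = -3
  [e^{x}]:  B = -1
Solving: A = -2, B = -1.
Check against the point condition:
  u(0, 0) = -1  ⟹  B = -1  ✓
Hence u(x, t) = - 2 t - e^{x}.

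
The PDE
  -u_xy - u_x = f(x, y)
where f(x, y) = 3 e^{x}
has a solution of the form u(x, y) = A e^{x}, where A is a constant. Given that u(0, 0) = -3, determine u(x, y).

Answer: u(x, y) = - 3 e^{x}

Derivation:
Substitute the ansatz u = A e^{x} into the left-hand side.
Derivatives of the ansatz:
  u_xy = 0
  u_x = A e^{x}
Term by term:
  -u_xy = 0
  -u_x = - A e^{x}
So the left-hand side equals
  - A e^{x}
This must equal f(x, y) = 3 e^{x} identically.
Matching coefficients of the independent functions:
  [e^{x}]:  - A = 3
Solving: A = -3.
Check against the point condition:
  u(0, 0) = -3  ⟹  A = -3  ✓
Hence u(x, y) = - 3 e^{x}.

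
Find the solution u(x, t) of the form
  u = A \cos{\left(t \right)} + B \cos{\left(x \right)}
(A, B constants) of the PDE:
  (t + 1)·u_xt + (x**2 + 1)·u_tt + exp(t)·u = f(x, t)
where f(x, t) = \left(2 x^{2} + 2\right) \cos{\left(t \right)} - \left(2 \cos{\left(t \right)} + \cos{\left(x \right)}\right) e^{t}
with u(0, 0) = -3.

Substitute the ansatz u = A \cos{\left(t \right)} + B \cos{\left(x \right)} into the left-hand side.
Derivatives of the ansatz:
  u_xt = 0
  u_tt = - A \cos{\left(t \right)}
Term by term:
  (t + 1)·u_xt = 0
  (x**2 + 1)·u_tt = - A x^{2} \cos{\left(t \right)} - A \cos{\left(t \right)}
  exp(t)·u = A e^{t} \cos{\left(t \right)} + B e^{t} \cos{\left(x \right)}
So the left-hand side equals
  - A x^{2} \cos{\left(t \right)} + A e^{t} \cos{\left(t \right)} - A \cos{\left(t \right)} + B e^{t} \cos{\left(x \right)}
This must equal f(x, t) identically; expanded, f = 2 x^{2} \cos{\left(t \right)} - 2 e^{t} \cos{\left(t \right)} - e^{t} \cos{\left(x \right)} + 2 \cos{\left(t \right)}.
Matching coefficients of the independent functions:
  [x^{2} \cos{\left(t \right)}, \cos{\left(t \right)}]:  - A = 2
  [e^{t} \cos{\left(t \right)}]:  A = -2
  [e^{t} \cos{\left(x \right)}]:  B = -1
Solving: A = -2, B = -1.
Check against the point condition:
  u(0, 0) = -3  ⟹  A + B = -3  ✓
Hence u(x, t) = - 2 \cos{\left(t \right)} - \cos{\left(x \right)}.

Answer: u(x, t) = - 2 \cos{\left(t \right)} - \cos{\left(x \right)}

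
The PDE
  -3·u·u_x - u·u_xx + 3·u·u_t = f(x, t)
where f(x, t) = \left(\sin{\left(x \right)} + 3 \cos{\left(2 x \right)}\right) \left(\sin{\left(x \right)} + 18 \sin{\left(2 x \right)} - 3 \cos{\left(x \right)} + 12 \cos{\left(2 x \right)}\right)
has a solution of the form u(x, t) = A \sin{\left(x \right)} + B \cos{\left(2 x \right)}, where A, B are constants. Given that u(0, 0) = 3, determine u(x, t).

Answer: u(x, t) = \sin{\left(x \right)} + 3 \cos{\left(2 x \right)}

Derivation:
Substitute the ansatz u = A \sin{\left(x \right)} + B \cos{\left(2 x \right)} into the left-hand side.
Derivatives of the ansatz:
  u_x = A \cos{\left(x \right)} - 2 B \sin{\left(2 x \right)}
  u_xx = - A \sin{\left(x \right)} - 4 B \cos{\left(2 x \right)}
  u_t = 0
Term by term:
  -3·u·u_x = - 3 A^{2} \sin{\left(x \right)} \cos{\left(x \right)} + 6 A B \sin{\left(x \right)} \sin{\left(2 x \right)} - 3 A B \cos{\left(x \right)} \cos{\left(2 x \right)} + 6 B^{2} \sin{\left(2 x \right)} \cos{\left(2 x \right)}
  -u·u_xx = A^{2} \sin^{2}{\left(x \right)} + 5 A B \sin{\left(x \right)} \cos{\left(2 x \right)} + 4 B^{2} \cos^{2}{\left(2 x \right)}
  3·u·u_t = 0
So the left-hand side equals
  A^{2} \sin^{2}{\left(x \right)} - 3 A^{2} \sin{\left(x \right)} \cos{\left(x \right)} + 6 A B \sin{\left(x \right)} \sin{\left(2 x \right)} + 5 A B \sin{\left(x \right)} \cos{\left(2 x \right)} - 3 A B \cos{\left(x \right)} \cos{\left(2 x \right)} + 6 B^{2} \sin{\left(2 x \right)} \cos{\left(2 x \right)} + 4 B^{2} \cos^{2}{\left(2 x \right)}
This must equal f(x, t) identically; expanded, f = \sin^{2}{\left(x \right)} + 18 \sin{\left(x \right)} \sin{\left(2 x \right)} - 3 \sin{\left(x \right)} \cos{\left(x \right)} + 15 \sin{\left(x \right)} \cos{\left(2 x \right)} + 54 \sin{\left(2 x \right)} \cos{\left(2 x \right)} - 9 \cos{\left(x \right)} \cos{\left(2 x \right)} + 36 \cos^{2}{\left(2 x \right)}.
Matching coefficients of the independent functions:
  [\sin{\left(x \right)} \sin{\left(2 x \right)}]:  6 A B = 18
  [\sin{\left(x \right)} \cos{\left(x \right)}]:  - 3 A^{2} = -3
  [\sin{\left(x \right)} \cos{\left(2 x \right)}]:  5 A B = 15
  [\sin{\left(2 x \right)} \cos{\left(2 x \right)}]:  6 B^{2} = 54
  [\cos{\left(x \right)} \cos{\left(2 x \right)}]:  - 3 A B = -9
  [\sin^{2}{\left(x \right)}]:  A^{2} = 1
  [\cos^{2}{\left(2 x \right)}]:  4 B^{2} = 36
These equations allow (A, B) = (-1, -3) or (1, 3).
Impose the point condition(s):
  u(0, 0) = 3  ⟹  B = 3
Only A = 1, B = 3 satisfies everything.
Hence u(x, t) = \sin{\left(x \right)} + 3 \cos{\left(2 x \right)}.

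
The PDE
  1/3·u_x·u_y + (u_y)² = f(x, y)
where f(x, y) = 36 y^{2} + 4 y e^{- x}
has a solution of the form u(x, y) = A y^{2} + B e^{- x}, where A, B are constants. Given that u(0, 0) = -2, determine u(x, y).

Substitute the ansatz u = A y^{2} + B e^{- x} into the left-hand side.
Derivatives of the ansatz:
  u_x = - B e^{- x}
  u_y = 2 A y
Term by term:
  1/3·u_x·u_y = - \frac{2 A B y e^{- x}}{3}
  (u_y)² = 4 A^{2} y^{2}
So the left-hand side equals
  4 A^{2} y^{2} - \frac{2 A B y e^{- x}}{3}
This must equal f(x, y) = 36 y^{2} + 4 y e^{- x} identically.
Matching coefficients of the independent functions:
  [y^{2}]:  4 A^{2} = 36
  [y e^{- x}]:  - \frac{2 A B}{3} = 4
These equations allow (A, B) = (-3, 2) or (3, -2).
Impose the point condition(s):
  u(0, 0) = -2  ⟹  B = -2
Only A = 3, B = -2 satisfies everything.
Hence u(x, y) = 3 y^{2} - 2 e^{- x}.

Answer: u(x, y) = 3 y^{2} - 2 e^{- x}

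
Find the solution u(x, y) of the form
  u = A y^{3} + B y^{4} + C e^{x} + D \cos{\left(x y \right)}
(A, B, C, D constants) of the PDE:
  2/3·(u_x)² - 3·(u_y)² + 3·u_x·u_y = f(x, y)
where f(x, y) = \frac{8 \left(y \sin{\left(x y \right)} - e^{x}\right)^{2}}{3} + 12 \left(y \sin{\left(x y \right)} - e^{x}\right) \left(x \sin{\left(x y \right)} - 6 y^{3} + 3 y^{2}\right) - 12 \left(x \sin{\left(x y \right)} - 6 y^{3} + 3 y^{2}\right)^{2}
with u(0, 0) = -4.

Answer: u(x, y) = - 3 y^{4} + 2 y^{3} - 2 e^{x} - 2 \cos{\left(x y \right)}

Derivation:
Substitute the ansatz u = A y^{3} + B y^{4} + C e^{x} + D \cos{\left(x y \right)} into the left-hand side.
Derivatives of the ansatz:
  u_x = C e^{x} - D y \sin{\left(x y \right)}
  u_y = 3 A y^{2} + 4 B y^{3} - D x \sin{\left(x y \right)}
Term by term:
  2/3·(u_x)² = \frac{2 C^{2} e^{2 x}}{3} - \frac{4 C D y e^{x} \sin{\left(x y \right)}}{3} + \frac{2 D^{2} y^{2} \sin^{2}{\left(x y \right)}}{3}
  -3·(u_y)² = - 27 A^{2} y^{4} - 72 A B y^{5} + 18 A D x y^{2} \sin{\left(x y \right)} - 48 B^{2} y^{6} + 24 B D x y^{3} \sin{\left(x y \right)} - 3 D^{2} x^{2} \sin^{2}{\left(x y \right)}
  3·u_x·u_y = 9 A C y^{2} e^{x} - 9 A D y^{3} \sin{\left(x y \right)} + 12 B C y^{3} e^{x} - 12 B D y^{4} \sin{\left(x y \right)} - 3 C D x e^{x} \sin{\left(x y \right)} + 3 D^{2} x y \sin^{2}{\left(x y \right)}
So the left-hand side equals
  - 27 A^{2} y^{4} - 72 A B y^{5} + 9 A C y^{2} e^{x} + 18 A D x y^{2} \sin{\left(x y \right)} - 9 A D y^{3} \sin{\left(x y \right)} - 48 B^{2} y^{6} + 12 B C y^{3} e^{x} + 24 B D x y^{3} \sin{\left(x y \right)} - 12 B D y^{4} \sin{\left(x y \right)} + \frac{2 C^{2} e^{2 x}}{3} - 3 C D x e^{x} \sin{\left(x y \right)} - \frac{4 C D y e^{x} \sin{\left(x y \right)}}{3} - 3 D^{2} x^{2} \sin^{2}{\left(x y \right)} + 3 D^{2} x y \sin^{2}{\left(x y \right)} + \frac{2 D^{2} y^{2} \sin^{2}{\left(x y \right)}}{3}
This must equal f(x, y) identically; expanded, f = - 12 x^{2} \sin^{2}{\left(x y \right)} + 144 x y^{3} \sin{\left(x y \right)} - 72 x y^{2} \sin{\left(x y \right)} + 12 x y \sin^{2}{\left(x y \right)} - 12 x e^{x} \sin{\left(x y \right)} - 432 y^{6} + 432 y^{5} - 72 y^{4} \sin{\left(x y \right)} - 108 y^{4} + 72 y^{3} e^{x} + 36 y^{3} \sin{\left(x y \right)} - 36 y^{2} e^{x} + \frac{8 y^{2} \sin^{2}{\left(x y \right)}}{3} - \frac{16 y e^{x} \sin{\left(x y \right)}}{3} + \frac{8 e^{2 x}}{3}.
Matching coefficients of the independent functions:
(each divided by its leading coefficient; functions giving the same equation are listed together)
  [y^{4}]:  A^{2} - 4 = 0
  [y^{5}]:  A B + 6 = 0
  [y^{6}]:  B^{2} - 9 = 0
  [x^{2} \sin^{2}{\left(x y \right)}, y^{2} \sin^{2}{\left(x y \right)}, x y \sin^{2}{\left(x y \right)}]:  D^{2} - 4 = 0
  [y^{2} e^{x}]:  A C + 4 = 0
  [y^{3} e^{x}]:  B C - 6 = 0
  [y^{3} \sin{\left(x y \right)}, x y^{2} \sin{\left(x y \right)}]:  A D + 4 = 0
  [y^{4} \sin{\left(x y \right)}, x y^{3} \sin{\left(x y \right)}]:  B D - 6 = 0
  [x e^{x} \sin{\left(x y \right)}, y e^{x} \sin{\left(x y \right)}]:  C D - 4 = 0
  [e^{2 x}]:  C^{2} - 4 = 0
These equations allow (A, B, C, D) = (-2, 3, 2, 2) or (2, -3, -2, -2).
Impose the point condition(s):
  u(0, 0) = -4  ⟹  C + D = -4
Only A = 2, B = -3, C = -2, D = -2 satisfies everything.
Hence u(x, y) = - 3 y^{4} + 2 y^{3} - 2 e^{x} - 2 \cos{\left(x y \right)}.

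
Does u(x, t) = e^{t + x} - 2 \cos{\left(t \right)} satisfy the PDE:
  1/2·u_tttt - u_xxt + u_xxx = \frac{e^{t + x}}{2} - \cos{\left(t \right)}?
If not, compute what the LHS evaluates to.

Evaluate each term of the left-hand side for u = e^{t + x} - 2 \cos{\left(t \right)}.
Derivatives:
  u_tttt = e^{t} e^{x} - 2 \cos{\left(t \right)}
  u_xxt = e^{t} e^{x}
  u_xxx = e^{t} e^{x}
Terms:
  1/2·u_tttt = \frac{e^{t + x}}{2} - \cos{\left(t \right)}
  -u_xxt = - e^{t + x}
  u_xxx = e^{t + x}
Sum: LHS = \frac{e^{t + x}}{2} - \cos{\left(t \right)}
This is exactly the given right-hand side, so u is a solution.

Answer: Yes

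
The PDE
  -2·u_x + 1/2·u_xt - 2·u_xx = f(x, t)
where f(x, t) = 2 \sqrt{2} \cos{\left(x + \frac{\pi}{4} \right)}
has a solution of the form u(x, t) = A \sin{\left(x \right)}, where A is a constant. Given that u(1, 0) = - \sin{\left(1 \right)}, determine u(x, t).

Substitute the ansatz u = A \sin{\left(x \right)} into the left-hand side.
Derivatives of the ansatz:
  u_x = A \cos{\left(x \right)}
  u_xt = 0
  u_xx = - A \sin{\left(x \right)}
Term by term:
  -2·u_x = - 2 A \cos{\left(x \right)}
  1/2·u_xt = 0
  -2·u_xx = 2 A \sin{\left(x \right)}
So the left-hand side equals
  2 A \sin{\left(x \right)} - 2 A \cos{\left(x \right)}
This must equal f(x, t) identically; expanded, f = - 2 \sin{\left(x \right)} + 2 \cos{\left(x \right)}.
Matching coefficients of the independent functions:
  [\sin{\left(x \right)}]:  2 A = -2
  [\cos{\left(x \right)}]:  - 2 A = 2
Solving: A = -1.
Check against the point condition:
  u(1, 0) = - \sin{\left(1 \right)}  ⟹  A \sin{\left(1 \right)} = - \sin{\left(1 \right)}  ✓
Hence u(x, t) = - \sin{\left(x \right)}.

Answer: u(x, t) = - \sin{\left(x \right)}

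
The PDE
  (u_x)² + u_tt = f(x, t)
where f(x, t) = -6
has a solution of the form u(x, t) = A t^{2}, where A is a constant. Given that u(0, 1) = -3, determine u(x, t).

Substitute the ansatz u = A t^{2} into the left-hand side.
Derivatives of the ansatz:
  u_x = 0
  u_tt = 2 A
Term by term:
  (u_x)² = 0
  u_tt = 2 A
So the left-hand side equals
  2 A
This must equal f(x, t) = -6 identically.
Matching coefficients of the independent functions:
  [constant term]:  2 A = -6
Solving: A = -3.
Check against the point condition:
  u(0, 1) = -3  ⟹  A = -3  ✓
Hence u(x, t) = - 3 t^{2}.

Answer: u(x, t) = - 3 t^{2}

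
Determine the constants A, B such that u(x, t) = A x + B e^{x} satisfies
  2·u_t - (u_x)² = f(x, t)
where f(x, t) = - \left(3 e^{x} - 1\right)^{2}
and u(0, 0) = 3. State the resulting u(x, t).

Answer: u(x, t) = - x + 3 e^{x}

Derivation:
Substitute the ansatz u = A x + B e^{x} into the left-hand side.
Derivatives of the ansatz:
  u_t = 0
  u_x = A + B e^{x}
Term by term:
  2·u_t = 0
  -(u_x)² = - A^{2} - 2 A B e^{x} - B^{2} e^{2 x}
So the left-hand side equals
  - A^{2} - 2 A B e^{x} - B^{2} e^{2 x}
This must equal f(x, t) identically; expanded, f = - 9 e^{2 x} + 6 e^{x} - 1.
Matching coefficients of the independent functions:
  [constant term]:  - A^{2} = -1
  [e^{x}]:  - 2 A B = 6
  [e^{2 x}]:  - B^{2} = -9
These equations allow (A, B) = (-1, 3) or (1, -3).
Impose the point condition(s):
  u(0, 0) = 3  ⟹  B = 3
Only A = -1, B = 3 satisfies everything.
Hence u(x, t) = - x + 3 e^{x}.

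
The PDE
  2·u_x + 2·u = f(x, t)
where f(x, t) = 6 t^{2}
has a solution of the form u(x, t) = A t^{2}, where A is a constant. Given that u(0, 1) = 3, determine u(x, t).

Substitute the ansatz u = A t^{2} into the left-hand side.
Derivatives of the ansatz:
  u_x = 0
Term by term:
  2·u_x = 0
  2·u = 2 A t^{2}
So the left-hand side equals
  2 A t^{2}
This must equal f(x, t) = 6 t^{2} identically.
Matching coefficients of the independent functions:
  [t^{2}]:  2 A = 6
Solving: A = 3.
Check against the point condition:
  u(0, 1) = 3  ⟹  A = 3  ✓
Hence u(x, t) = 3 t^{2}.

Answer: u(x, t) = 3 t^{2}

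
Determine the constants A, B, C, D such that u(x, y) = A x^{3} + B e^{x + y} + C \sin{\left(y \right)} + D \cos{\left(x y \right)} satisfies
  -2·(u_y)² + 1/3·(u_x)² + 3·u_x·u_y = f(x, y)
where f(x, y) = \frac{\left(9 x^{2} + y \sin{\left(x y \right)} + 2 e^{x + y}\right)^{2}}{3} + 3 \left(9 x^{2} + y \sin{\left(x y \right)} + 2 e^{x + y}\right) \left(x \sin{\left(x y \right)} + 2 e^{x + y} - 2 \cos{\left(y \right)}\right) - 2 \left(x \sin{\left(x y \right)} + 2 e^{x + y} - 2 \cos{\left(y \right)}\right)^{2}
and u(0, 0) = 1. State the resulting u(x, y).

Substitute the ansatz u = A x^{3} + B e^{x + y} + C \sin{\left(y \right)} + D \cos{\left(x y \right)} into the left-hand side.
Derivatives of the ansatz:
  u_y = B e^{x} e^{y} + C \cos{\left(y \right)} - D x \sin{\left(x y \right)}
  u_x = 3 A x^{2} + B e^{x} e^{y} - D y \sin{\left(x y \right)}
Term by term:
  -2·(u_y)² = - 2 B^{2} e^{2 x} e^{2 y} - 4 B C e^{x} e^{y} \cos{\left(y \right)} + 4 B D x e^{x} e^{y} \sin{\left(x y \right)} - 2 C^{2} \cos^{2}{\left(y \right)} + 4 C D x \sin{\left(x y \right)} \cos{\left(y \right)} - 2 D^{2} x^{2} \sin^{2}{\left(x y \right)}
  1/3·(u_x)² = 3 A^{2} x^{4} + 2 A B x^{2} e^{x} e^{y} - 2 A D x^{2} y \sin{\left(x y \right)} + \frac{B^{2} e^{2 x} e^{2 y}}{3} - \frac{2 B D y e^{x} e^{y} \sin{\left(x y \right)}}{3} + \frac{D^{2} y^{2} \sin^{2}{\left(x y \right)}}{3}
  3·u_x·u_y = 9 A B x^{2} e^{x} e^{y} + 9 A C x^{2} \cos{\left(y \right)} - 9 A D x^{3} \sin{\left(x y \right)} + 3 B^{2} e^{2 x} e^{2 y} + 3 B C e^{x} e^{y} \cos{\left(y \right)} - 3 B D x e^{x} e^{y} \sin{\left(x y \right)} - 3 B D y e^{x} e^{y} \sin{\left(x y \right)} - 3 C D y \sin{\left(x y \right)} \cos{\left(y \right)} + 3 D^{2} x y \sin^{2}{\left(x y \right)}
So the left-hand side equals
  3 A^{2} x^{4} + 11 A B x^{2} e^{x} e^{y} + 9 A C x^{2} \cos{\left(y \right)} - 9 A D x^{3} \sin{\left(x y \right)} - 2 A D x^{2} y \sin{\left(x y \right)} + \frac{4 B^{2} e^{2 x} e^{2 y}}{3} - B C e^{x} e^{y} \cos{\left(y \right)} + B D x e^{x} e^{y} \sin{\left(x y \right)} - \frac{11 B D y e^{x} e^{y} \sin{\left(x y \right)}}{3} - 2 C^{2} \cos^{2}{\left(y \right)} + 4 C D x \sin{\left(x y \right)} \cos{\left(y \right)} - 3 C D y \sin{\left(x y \right)} \cos{\left(y \right)} - 2 D^{2} x^{2} \sin^{2}{\left(x y \right)} + 3 D^{2} x y \sin^{2}{\left(x y \right)} + \frac{D^{2} y^{2} \sin^{2}{\left(x y \right)}}{3}
This must equal f(x, y) identically; expanded, f = 27 x^{4} + 27 x^{3} \sin{\left(x y \right)} + 6 x^{2} y \sin{\left(x y \right)} + 66 x^{2} e^{x} e^{y} - 2 x^{2} \sin^{2}{\left(x y \right)} - 54 x^{2} \cos{\left(y \right)} + 3 x y \sin^{2}{\left(x y \right)} - 2 x e^{x} e^{y} \sin{\left(x y \right)} + 8 x \sin{\left(x y \right)} \cos{\left(y \right)} + \frac{y^{2} \sin^{2}{\left(x y \right)}}{3} + \frac{22 y e^{x} e^{y} \sin{\left(x y \right)}}{3} - 6 y \sin{\left(x y \right)} \cos{\left(y \right)} + \frac{16 e^{2 x} e^{2 y}}{3} + 4 e^{x} e^{y} \cos{\left(y \right)} - 8 \cos^{2}{\left(y \right)}.
Matching coefficients of the independent functions:
(each divided by its leading coefficient; functions giving the same equation are listed together)
  [x^{4}]:  A^{2} - 9 = 0
  [x^{2} \sin^{2}{\left(x y \right)}, y^{2} \sin^{2}{\left(x y \right)}, x y \sin^{2}{\left(x y \right)}]:  D^{2} - 1 = 0
  [x^{2} \cos{\left(y \right)}]:  A C + 6 = 0
  [x^{3} \sin{\left(x y \right)}, x^{2} y \sin{\left(x y \right)}]:  A D + 3 = 0
  [e^{2 x} e^{2 y}]:  B^{2} - 4 = 0
  [x \sin{\left(x y \right)} \cos{\left(y \right)}, y \sin{\left(x y \right)} \cos{\left(y \right)}]:  C D - 2 = 0
  [x^{2} e^{x} e^{y}]:  A B - 6 = 0
  [e^{x} e^{y} \cos{\left(y \right)}]:  B C + 4 = 0
  [x e^{x} e^{y} \sin{\left(x y \right)}, y e^{x} e^{y} \sin{\left(x y \right)}]:  B D + 2 = 0
  [\cos^{2}{\left(y \right)}]:  C^{2} - 4 = 0
These equations allow (A, B, C, D) = (-3, -2, 2, 1) or (3, 2, -2, -1).
Impose the point condition(s):
  u(0, 0) = 1  ⟹  B + D = 1
Only A = 3, B = 2, C = -2, D = -1 satisfies everything.
Hence u(x, y) = 3 x^{3} + 2 e^{x + y} - 2 \sin{\left(y \right)} - \cos{\left(x y \right)}.

Answer: u(x, y) = 3 x^{3} + 2 e^{x + y} - 2 \sin{\left(y \right)} - \cos{\left(x y \right)}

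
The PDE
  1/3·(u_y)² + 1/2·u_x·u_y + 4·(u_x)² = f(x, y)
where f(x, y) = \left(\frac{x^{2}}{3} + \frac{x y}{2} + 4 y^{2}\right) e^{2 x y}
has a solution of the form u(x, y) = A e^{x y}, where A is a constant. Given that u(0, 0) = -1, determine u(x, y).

Answer: u(x, y) = - e^{x y}

Derivation:
Substitute the ansatz u = A e^{x y} into the left-hand side.
Derivatives of the ansatz:
  u_y = A x e^{x y}
  u_x = A y e^{x y}
Term by term:
  1/3·(u_y)² = \frac{A^{2} x^{2} e^{2 x y}}{3}
  1/2·u_x·u_y = \frac{A^{2} x y e^{2 x y}}{2}
  4·(u_x)² = 4 A^{2} y^{2} e^{2 x y}
So the left-hand side equals
  \frac{A^{2} x^{2} e^{2 x y}}{3} + \frac{A^{2} x y e^{2 x y}}{2} + 4 A^{2} y^{2} e^{2 x y}
This must equal f(x, y) identically; expanded, f = \frac{x^{2} e^{2 x y}}{3} + \frac{x y e^{2 x y}}{2} + 4 y^{2} e^{2 x y}.
Matching coefficients of the independent functions:
  [x^{2} e^{2 x y}]:  \frac{A^{2}}{3} = \frac{1}{3}
  [y^{2} e^{2 x y}]:  4 A^{2} = 4
  [x y e^{2 x y}]:  \frac{A^{2}}{2} = \frac{1}{2}
These equations allow (A) = (-1) or (1).
Impose the point condition(s):
  u(0, 0) = -1  ⟹  A = -1
Only A = -1 satisfies everything.
Hence u(x, y) = - e^{x y}.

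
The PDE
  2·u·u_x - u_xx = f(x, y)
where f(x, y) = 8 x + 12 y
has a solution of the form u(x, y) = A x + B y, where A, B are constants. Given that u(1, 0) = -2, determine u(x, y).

Substitute the ansatz u = A x + B y into the left-hand side.
Derivatives of the ansatz:
  u_x = A
  u_xx = 0
Term by term:
  2·u·u_x = 2 A^{2} x + 2 A B y
  -u_xx = 0
So the left-hand side equals
  2 A^{2} x + 2 A B y
This must equal f(x, y) = 8 x + 12 y identically.
Matching coefficients of the independent functions:
  [x]:  2 A^{2} = 8
  [y]:  2 A B = 12
These equations allow (A, B) = (-2, -3) or (2, 3).
Impose the point condition(s):
  u(1, 0) = -2  ⟹  A = -2
Only A = -2, B = -3 satisfies everything.
Hence u(x, y) = - 2 x - 3 y.

Answer: u(x, y) = - 2 x - 3 y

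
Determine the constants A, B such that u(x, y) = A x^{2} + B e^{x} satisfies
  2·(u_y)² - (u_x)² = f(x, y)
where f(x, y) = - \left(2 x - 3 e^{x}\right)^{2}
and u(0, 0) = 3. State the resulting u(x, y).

Substitute the ansatz u = A x^{2} + B e^{x} into the left-hand side.
Derivatives of the ansatz:
  u_y = 0
  u_x = 2 A x + B e^{x}
Term by term:
  2·(u_y)² = 0
  -(u_x)² = - 4 A^{2} x^{2} - 4 A B x e^{x} - B^{2} e^{2 x}
So the left-hand side equals
  - 4 A^{2} x^{2} - 4 A B x e^{x} - B^{2} e^{2 x}
This must equal f(x, y) identically; expanded, f = - 4 x^{2} + 12 x e^{x} - 9 e^{2 x}.
Matching coefficients of the independent functions:
  [x^{2}]:  - 4 A^{2} = -4
  [x e^{x}]:  - 4 A B = 12
  [e^{2 x}]:  - B^{2} = -9
These equations allow (A, B) = (-1, 3) or (1, -3).
Impose the point condition(s):
  u(0, 0) = 3  ⟹  B = 3
Only A = -1, B = 3 satisfies everything.
Hence u(x, y) = - x^{2} + 3 e^{x}.

Answer: u(x, y) = - x^{2} + 3 e^{x}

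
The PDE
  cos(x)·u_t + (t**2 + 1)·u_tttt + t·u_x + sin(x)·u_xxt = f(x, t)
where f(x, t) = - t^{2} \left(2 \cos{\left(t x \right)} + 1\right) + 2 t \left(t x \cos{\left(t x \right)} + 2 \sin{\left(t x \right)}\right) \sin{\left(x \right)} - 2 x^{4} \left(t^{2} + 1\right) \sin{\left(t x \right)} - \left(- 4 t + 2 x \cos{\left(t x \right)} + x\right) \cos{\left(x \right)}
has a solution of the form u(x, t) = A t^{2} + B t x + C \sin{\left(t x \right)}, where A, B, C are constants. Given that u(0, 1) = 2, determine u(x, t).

Substitute the ansatz u = A t^{2} + B t x + C \sin{\left(t x \right)} into the left-hand side.
Derivatives of the ansatz:
  u_t = 2 A t + B x + C x \cos{\left(t x \right)}
  u_tttt = C x^{4} \sin{\left(t x \right)}
  u_x = B t + C t \cos{\left(t x \right)}
  u_xxt = - C t^{2} x \cos{\left(t x \right)} - 2 C t \sin{\left(t x \right)}
Term by term:
  cos(x)·u_t = 2 A t \cos{\left(x \right)} + B x \cos{\left(x \right)} + C x \cos{\left(x \right)} \cos{\left(t x \right)}
  (t**2 + 1)·u_tttt = C t^{2} x^{4} \sin{\left(t x \right)} + C x^{4} \sin{\left(t x \right)}
  t·u_x = B t^{2} + C t^{2} \cos{\left(t x \right)}
  sin(x)·u_xxt = - C t^{2} x \sin{\left(x \right)} \cos{\left(t x \right)} - 2 C t \sin{\left(x \right)} \sin{\left(t x \right)}
So the left-hand side equals
  2 A t \cos{\left(x \right)} + B t^{2} + B x \cos{\left(x \right)} + C t^{2} x^{4} \sin{\left(t x \right)} - C t^{2} x \sin{\left(x \right)} \cos{\left(t x \right)} + C t^{2} \cos{\left(t x \right)} - 2 C t \sin{\left(x \right)} \sin{\left(t x \right)} + C x^{4} \sin{\left(t x \right)} + C x \cos{\left(x \right)} \cos{\left(t x \right)}
This must equal f(x, t) identically; expanded, f = - 2 t^{2} x^{4} \sin{\left(t x \right)} + 2 t^{2} x \sin{\left(x \right)} \cos{\left(t x \right)} - 2 t^{2} \cos{\left(t x \right)} - t^{2} + 4 t \sin{\left(x \right)} \sin{\left(t x \right)} + 4 t \cos{\left(x \right)} - 2 x^{4} \sin{\left(t x \right)} - 2 x \cos{\left(x \right)} \cos{\left(t x \right)} - x \cos{\left(x \right)}.
Matching coefficients of the independent functions:
  [t^{2}, x \cos{\left(x \right)}]:  B = -1
  [t \cos{\left(x \right)}]:  2 A = 4
  [t^{2} \cos{\left(t x \right)}, x^{4} \sin{\left(t x \right)}, t^{2} x^{4} \sin{\left(t x \right)}, x \cos{\left(x \right)} \cos{\left(t x \right)}]:  C = -2
  [t \sin{\left(x \right)} \sin{\left(t x \right)}]:  - 2 C = 4
  [t^{2} x \sin{\left(x \right)} \cos{\left(t x \right)}]:  - C = 2
Solving: A = 2, B = -1, C = -2.
Check against the point condition:
  u(0, 1) = 2  ⟹  A = 2  ✓
Hence u(x, t) = 2 t^{2} - t x - 2 \sin{\left(t x \right)}.

Answer: u(x, t) = 2 t^{2} - t x - 2 \sin{\left(t x \right)}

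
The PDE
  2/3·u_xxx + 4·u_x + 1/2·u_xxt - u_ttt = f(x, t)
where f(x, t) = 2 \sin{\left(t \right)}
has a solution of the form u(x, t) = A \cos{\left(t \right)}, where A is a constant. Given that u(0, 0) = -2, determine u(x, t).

Substitute the ansatz u = A \cos{\left(t \right)} into the left-hand side.
Derivatives of the ansatz:
  u_xxx = 0
  u_x = 0
  u_xxt = 0
  u_ttt = A \sin{\left(t \right)}
Term by term:
  2/3·u_xxx = 0
  4·u_x = 0
  1/2·u_xxt = 0
  -u_ttt = - A \sin{\left(t \right)}
So the left-hand side equals
  - A \sin{\left(t \right)}
This must equal f(x, t) = 2 \sin{\left(t \right)} identically.
Matching coefficients of the independent functions:
  [\sin{\left(t \right)}]:  - A = 2
Solving: A = -2.
Check against the point condition:
  u(0, 0) = -2  ⟹  A = -2  ✓
Hence u(x, t) = - 2 \cos{\left(t \right)}.

Answer: u(x, t) = - 2 \cos{\left(t \right)}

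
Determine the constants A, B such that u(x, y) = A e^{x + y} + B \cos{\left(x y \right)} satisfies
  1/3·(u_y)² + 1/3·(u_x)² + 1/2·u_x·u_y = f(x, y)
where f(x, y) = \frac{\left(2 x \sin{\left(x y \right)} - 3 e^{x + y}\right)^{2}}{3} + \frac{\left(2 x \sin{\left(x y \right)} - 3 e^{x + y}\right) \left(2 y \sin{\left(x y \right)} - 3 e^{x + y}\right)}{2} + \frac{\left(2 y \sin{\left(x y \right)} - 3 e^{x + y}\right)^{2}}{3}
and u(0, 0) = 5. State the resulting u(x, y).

Substitute the ansatz u = A e^{x + y} + B \cos{\left(x y \right)} into the left-hand side.
Derivatives of the ansatz:
  u_y = A e^{x} e^{y} - B x \sin{\left(x y \right)}
  u_x = A e^{x} e^{y} - B y \sin{\left(x y \right)}
Term by term:
  1/3·(u_y)² = \frac{A^{2} e^{2 x} e^{2 y}}{3} - \frac{2 A B x e^{x} e^{y} \sin{\left(x y \right)}}{3} + \frac{B^{2} x^{2} \sin^{2}{\left(x y \right)}}{3}
  1/3·(u_x)² = \frac{A^{2} e^{2 x} e^{2 y}}{3} - \frac{2 A B y e^{x} e^{y} \sin{\left(x y \right)}}{3} + \frac{B^{2} y^{2} \sin^{2}{\left(x y \right)}}{3}
  1/2·u_x·u_y = \frac{A^{2} e^{2 x} e^{2 y}}{2} - \frac{A B x e^{x} e^{y} \sin{\left(x y \right)}}{2} - \frac{A B y e^{x} e^{y} \sin{\left(x y \right)}}{2} + \frac{B^{2} x y \sin^{2}{\left(x y \right)}}{2}
So the left-hand side equals
  \frac{7 A^{2} e^{2 x} e^{2 y}}{6} - \frac{7 A B x e^{x} e^{y} \sin{\left(x y \right)}}{6} - \frac{7 A B y e^{x} e^{y} \sin{\left(x y \right)}}{6} + \frac{B^{2} x^{2} \sin^{2}{\left(x y \right)}}{3} + \frac{B^{2} x y \sin^{2}{\left(x y \right)}}{2} + \frac{B^{2} y^{2} \sin^{2}{\left(x y \right)}}{3}
This must equal f(x, y) identically; expanded, f = \frac{4 x^{2} \sin^{2}{\left(x y \right)}}{3} + 2 x y \sin^{2}{\left(x y \right)} - 7 x e^{x} e^{y} \sin{\left(x y \right)} + \frac{4 y^{2} \sin^{2}{\left(x y \right)}}{3} - 7 y e^{x} e^{y} \sin{\left(x y \right)} + \frac{21 e^{2 x} e^{2 y}}{2}.
Matching coefficients of the independent functions:
  [x^{2} \sin^{2}{\left(x y \right)}, y^{2} \sin^{2}{\left(x y \right)}]:  \frac{B^{2}}{3} = \frac{4}{3}
  [e^{2 x} e^{2 y}]:  \frac{7 A^{2}}{6} = \frac{21}{2}
  [x y \sin^{2}{\left(x y \right)}]:  \frac{B^{2}}{2} = 2
  [x e^{x} e^{y} \sin{\left(x y \right)}, y e^{x} e^{y} \sin{\left(x y \right)}]:  - \frac{7 A B}{6} = -7
These equations allow (A, B) = (-3, -2) or (3, 2).
Impose the point condition(s):
  u(0, 0) = 5  ⟹  A + B = 5
Only A = 3, B = 2 satisfies everything.
Hence u(x, y) = 3 e^{x + y} + 2 \cos{\left(x y \right)}.

Answer: u(x, y) = 3 e^{x + y} + 2 \cos{\left(x y \right)}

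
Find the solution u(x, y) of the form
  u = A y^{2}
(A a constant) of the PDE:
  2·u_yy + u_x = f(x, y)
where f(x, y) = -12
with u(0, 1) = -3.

Substitute the ansatz u = A y^{2} into the left-hand side.
Derivatives of the ansatz:
  u_yy = 2 A
  u_x = 0
Term by term:
  2·u_yy = 4 A
  u_x = 0
So the left-hand side equals
  4 A
This must equal f(x, y) = -12 identically.
Matching coefficients of the independent functions:
  [constant term]:  4 A = -12
Solving: A = -3.
Check against the point condition:
  u(0, 1) = -3  ⟹  A = -3  ✓
Hence u(x, y) = - 3 y^{2}.

Answer: u(x, y) = - 3 y^{2}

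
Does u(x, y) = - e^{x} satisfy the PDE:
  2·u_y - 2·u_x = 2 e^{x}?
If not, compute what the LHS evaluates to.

Evaluate each term of the left-hand side for u = - e^{x}.
Derivatives:
  u_y = 0
  u_x = - e^{x}
Terms:
  2·u_y = 0
  -2·u_x = 2 e^{x}
Sum: LHS = 2 e^{x}
This is exactly the given right-hand side, so u is a solution.

Answer: Yes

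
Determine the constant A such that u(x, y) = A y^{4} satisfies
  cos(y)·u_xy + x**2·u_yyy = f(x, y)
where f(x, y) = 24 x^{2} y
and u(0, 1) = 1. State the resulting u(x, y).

Substitute the ansatz u = A y^{4} into the left-hand side.
Derivatives of the ansatz:
  u_xy = 0
  u_yyy = 24 A y
Term by term:
  cos(y)·u_xy = 0
  x**2·u_yyy = 24 A x^{2} y
So the left-hand side equals
  24 A x^{2} y
This must equal f(x, y) = 24 x^{2} y identically.
Matching coefficients of the independent functions:
  [x^{2} y]:  24 A = 24
Solving: A = 1.
Check against the point condition:
  u(0, 1) = 1  ⟹  A = 1  ✓
Hence u(x, y) = y^{4}.

Answer: u(x, y) = y^{4}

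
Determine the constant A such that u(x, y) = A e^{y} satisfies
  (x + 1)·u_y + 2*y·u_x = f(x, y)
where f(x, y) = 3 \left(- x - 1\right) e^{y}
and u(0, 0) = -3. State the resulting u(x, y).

Substitute the ansatz u = A e^{y} into the left-hand side.
Derivatives of the ansatz:
  u_y = A e^{y}
  u_x = 0
Term by term:
  (x + 1)·u_y = A x e^{y} + A e^{y}
  2*y·u_x = 0
So the left-hand side equals
  A x e^{y} + A e^{y}
This must equal f(x, y) identically; expanded, f = - 3 x e^{y} - 3 e^{y}.
Matching coefficients of the independent functions:
  [x e^{y}, e^{y}]:  A = -3
Solving: A = -3.
Check against the point condition:
  u(0, 0) = -3  ⟹  A = -3  ✓
Hence u(x, y) = - 3 e^{y}.

Answer: u(x, y) = - 3 e^{y}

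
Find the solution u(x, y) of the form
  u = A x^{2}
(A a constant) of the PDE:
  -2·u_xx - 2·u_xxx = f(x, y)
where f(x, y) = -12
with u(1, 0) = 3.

Answer: u(x, y) = 3 x^{2}

Derivation:
Substitute the ansatz u = A x^{2} into the left-hand side.
Derivatives of the ansatz:
  u_xx = 2 A
  u_xxx = 0
Term by term:
  -2·u_xx = - 4 A
  -2·u_xxx = 0
So the left-hand side equals
  - 4 A
This must equal f(x, y) = -12 identically.
Matching coefficients of the independent functions:
  [constant term]:  - 4 A = -12
Solving: A = 3.
Check against the point condition:
  u(1, 0) = 3  ⟹  A = 3  ✓
Hence u(x, y) = 3 x^{2}.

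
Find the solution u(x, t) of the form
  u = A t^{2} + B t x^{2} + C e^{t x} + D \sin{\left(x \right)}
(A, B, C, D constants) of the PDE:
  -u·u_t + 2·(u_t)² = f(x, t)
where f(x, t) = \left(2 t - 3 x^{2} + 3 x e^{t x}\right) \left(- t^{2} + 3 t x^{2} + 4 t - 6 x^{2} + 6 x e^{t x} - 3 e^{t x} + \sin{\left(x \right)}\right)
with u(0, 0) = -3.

Answer: u(x, t) = - t^{2} + 3 t x^{2} - 3 e^{t x} + \sin{\left(x \right)}

Derivation:
Substitute the ansatz u = A t^{2} + B t x^{2} + C e^{t x} + D \sin{\left(x \right)} into the left-hand side.
Derivatives of the ansatz:
  u_t = 2 A t + B x^{2} + C x e^{t x}
Term by term:
  -u·u_t = - 2 A^{2} t^{3} - 3 A B t^{2} x^{2} - A C t^{2} x e^{t x} - 2 A C t e^{t x} - 2 A D t \sin{\left(x \right)} - B^{2} t x^{4} - B C t x^{3} e^{t x} - B C x^{2} e^{t x} - B D x^{2} \sin{\left(x \right)} - C^{2} x e^{2 t x} - C D x e^{t x} \sin{\left(x \right)}
  2·(u_t)² = 8 A^{2} t^{2} + 8 A B t x^{2} + 8 A C t x e^{t x} + 2 B^{2} x^{4} + 4 B C x^{3} e^{t x} + 2 C^{2} x^{2} e^{2 t x}
So the left-hand side equals
  - 2 A^{2} t^{3} + 8 A^{2} t^{2} - 3 A B t^{2} x^{2} + 8 A B t x^{2} - A C t^{2} x e^{t x} + 8 A C t x e^{t x} - 2 A C t e^{t x} - 2 A D t \sin{\left(x \right)} - B^{2} t x^{4} + 2 B^{2} x^{4} - B C t x^{3} e^{t x} + 4 B C x^{3} e^{t x} - B C x^{2} e^{t x} - B D x^{2} \sin{\left(x \right)} + 2 C^{2} x^{2} e^{2 t x} - C^{2} x e^{2 t x} - C D x e^{t x} \sin{\left(x \right)}
This must equal f(x, t) identically; expanded, f = - 2 t^{3} + 9 t^{2} x^{2} - 3 t^{2} x e^{t x} + 8 t^{2} - 9 t x^{4} + 9 t x^{3} e^{t x} - 24 t x^{2} + 24 t x e^{t x} - 6 t e^{t x} + 2 t \sin{\left(x \right)} + 18 x^{4} - 36 x^{3} e^{t x} + 18 x^{2} e^{2 t x} + 9 x^{2} e^{t x} - 3 x^{2} \sin{\left(x \right)} - 9 x e^{2 t x} + 3 x e^{t x} \sin{\left(x \right)}.
Matching coefficients of the independent functions:
(each divided by its leading coefficient; functions giving the same equation are listed together)
  [t^{2}, t^{3}]:  A^{2} - 1 = 0
  [x^{4}, t x^{4}]:  B^{2} - 9 = 0
  [t x^{2}, t^{2} x^{2}]:  A B + 3 = 0
  [t e^{t x}, t x e^{t x}, t^{2} x e^{t x}]:  A C - 3 = 0
  [t \sin{\left(x \right)}]:  A D + 1 = 0
  [x e^{2 t x}, x^{2} e^{2 t x}]:  C^{2} - 9 = 0
  [x^{2} e^{t x}, x^{3} e^{t x}, t x^{3} e^{t x}]:  B C + 9 = 0
  [x^{2} \sin{\left(x \right)}]:  B D - 3 = 0
  [x e^{t x} \sin{\left(x \right)}]:  C D + 3 = 0
These equations allow (A, B, C, D) = (-1, 3, -3, 1) or (1, -3, 3, -1).
Impose the point condition(s):
  u(0, 0) = -3  ⟹  C = -3
Only A = -1, B = 3, C = -3, D = 1 satisfies everything.
Hence u(x, t) = - t^{2} + 3 t x^{2} - 3 e^{t x} + \sin{\left(x \right)}.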